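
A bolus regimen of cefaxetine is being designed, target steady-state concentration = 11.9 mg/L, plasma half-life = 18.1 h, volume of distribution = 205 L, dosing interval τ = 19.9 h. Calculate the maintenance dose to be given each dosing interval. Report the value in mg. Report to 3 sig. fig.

1860 mg

k = ln2 / t½ = 0.693147 / 18.1 = 0.03830 h⁻¹
CL = k × Vd = 0.03830 × 205 = 7.852 L/h
At steady state, Dose/τ = Css × CL.
Dose = Css × CL × τ = 11.9 × 7.852 × 19.9 = 1859 mg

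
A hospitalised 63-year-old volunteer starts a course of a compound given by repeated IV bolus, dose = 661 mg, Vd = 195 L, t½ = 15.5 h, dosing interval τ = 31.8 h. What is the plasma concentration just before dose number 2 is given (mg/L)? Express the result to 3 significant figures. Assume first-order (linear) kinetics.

C₀ per dose = Dose / Vd = 661 / 195 = 3.390 mg/L
k = ln2 / t½ = 0.693147 / 15.5 = 0.04472 h⁻¹
Fraction remaining after one interval: r = e^(−kτ) = e^(−0.04472 × 31.8) = 0.2412
Before dose 2, 1 dose has been given (aged 1τ).
C_trough = C₀ × r = 3.390 × 0.2412 = 0.8177 mg/L

0.818 mg/L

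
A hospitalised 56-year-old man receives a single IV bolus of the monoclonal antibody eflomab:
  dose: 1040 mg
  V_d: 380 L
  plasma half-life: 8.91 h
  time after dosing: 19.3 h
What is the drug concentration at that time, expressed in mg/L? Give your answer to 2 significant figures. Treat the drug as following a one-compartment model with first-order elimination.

0.61 mg/L

C₀ = Dose / Vd = 1040 / 380 = 2.737 mg/L
k = ln2 / t½ = 0.693147 / 8.91 = 0.07779 h⁻¹
C = C₀ · e^(−k·t) = 2.737 × e^(−0.07779 × 19.3)
  = 2.737 × 0.2228 = 0.6098 mg/L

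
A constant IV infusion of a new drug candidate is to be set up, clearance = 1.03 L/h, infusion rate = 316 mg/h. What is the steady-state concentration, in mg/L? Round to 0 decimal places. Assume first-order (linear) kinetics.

307 mg/L

At steady state Css = R₀ / CL = 316 / 1.030 = 306.8 mg/L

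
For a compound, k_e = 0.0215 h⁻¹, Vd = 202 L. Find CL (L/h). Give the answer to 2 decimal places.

CL = k × Vd = 0.0215 × 202 = 4.343 L/h

4.34 L/h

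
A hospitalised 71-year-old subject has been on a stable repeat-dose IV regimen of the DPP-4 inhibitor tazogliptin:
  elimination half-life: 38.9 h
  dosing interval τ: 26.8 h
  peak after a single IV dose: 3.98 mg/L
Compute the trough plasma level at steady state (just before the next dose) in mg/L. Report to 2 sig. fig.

k = ln2 / t½ = 0.693147 / 38.9 = 0.01782 h⁻¹
e^(−kτ) = e^(−0.01782 × 26.8) = 0.6203
Accumulation ratio R = 1 / (1 − e^(−kτ)) = 1 / (1 − 0.6203) = 2.634
Steady-state trough = C₀ × R × e^(−kτ) = 3.98 × 2.634 × 0.6203 = 6.503 mg/L

6.5 mg/L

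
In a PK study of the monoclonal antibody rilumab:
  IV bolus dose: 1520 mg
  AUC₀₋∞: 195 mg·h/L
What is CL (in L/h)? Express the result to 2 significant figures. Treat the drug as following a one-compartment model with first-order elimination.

7.8 L/h

CL = Dose / AUC = 1520 / 195 = 7.795 L/h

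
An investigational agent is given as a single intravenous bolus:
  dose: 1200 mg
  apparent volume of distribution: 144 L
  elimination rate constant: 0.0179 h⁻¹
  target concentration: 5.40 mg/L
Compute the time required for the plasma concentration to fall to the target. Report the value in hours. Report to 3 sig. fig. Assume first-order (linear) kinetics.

24.2 h

C₀ = Dose / Vd = 1200 / 144 = 8.333 mg/L
t = ln(C₀ / C) / k = ln(8.333 / 5.40) / 0.01790
  = ln(1.543) / 0.01790 = 0.4337 / 0.01790 = 24.23 h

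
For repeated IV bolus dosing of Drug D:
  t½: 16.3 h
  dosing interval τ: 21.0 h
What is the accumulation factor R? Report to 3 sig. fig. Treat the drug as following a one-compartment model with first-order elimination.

k = ln2 / t½ = 0.693147 / 16.3 = 0.04252 h⁻¹
e^(−kτ) = e^(−0.04252 × 21.0) = 0.4095
Accumulation ratio R = 1 / (1 − e^(−kτ)) = 1 / (1 − 0.4095) = 1.693

1.69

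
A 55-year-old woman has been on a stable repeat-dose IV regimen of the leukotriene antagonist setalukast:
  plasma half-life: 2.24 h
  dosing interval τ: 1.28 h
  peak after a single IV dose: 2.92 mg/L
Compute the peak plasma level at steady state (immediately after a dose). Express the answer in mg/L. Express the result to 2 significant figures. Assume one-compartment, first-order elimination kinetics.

k = ln2 / t½ = 0.693147 / 2.24 = 0.3094 h⁻¹
e^(−kτ) = e^(−0.3094 × 1.28) = 0.6730
Accumulation ratio R = 1 / (1 − e^(−kτ)) = 1 / (1 − 0.6730) = 3.058
Steady-state peak = C₀ × R = 2.92 × 3.058 = 8.929 mg/L

8.9 mg/L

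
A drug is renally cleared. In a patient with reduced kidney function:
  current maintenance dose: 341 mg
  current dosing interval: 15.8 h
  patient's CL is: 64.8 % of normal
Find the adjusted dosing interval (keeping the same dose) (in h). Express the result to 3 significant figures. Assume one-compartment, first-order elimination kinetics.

24.4 h

To keep the same average steady-state level, dosing rate must scale with clearance.
CL ratio = 64.8 / 100 = 0.6480
New interval (same dose) = 15.8 / 0.6480 = 24.38 h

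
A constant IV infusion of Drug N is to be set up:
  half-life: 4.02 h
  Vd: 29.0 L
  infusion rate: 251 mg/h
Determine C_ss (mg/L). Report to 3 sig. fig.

k = ln2 / t½ = 0.693147 / 4.02 = 0.1724 h⁻¹
CL = k × Vd = 0.1724 × 29.0 = 5.000 L/h
At steady state Css = R₀ / CL = 251 / 5.000 = 50.20 mg/L

50.2 mg/L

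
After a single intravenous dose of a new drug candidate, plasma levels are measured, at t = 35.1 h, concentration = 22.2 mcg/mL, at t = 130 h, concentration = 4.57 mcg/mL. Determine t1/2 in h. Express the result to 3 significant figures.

k = ln(C₁/C₂) / (t₂ − t₁) = ln(22.2/4.57) / (130 − 35.1)
  = 1.581 / 94.90 = 0.01666 h⁻¹
t½ = ln2 / k = 0.693147 / 0.01666 = 41.61 h

41.6 h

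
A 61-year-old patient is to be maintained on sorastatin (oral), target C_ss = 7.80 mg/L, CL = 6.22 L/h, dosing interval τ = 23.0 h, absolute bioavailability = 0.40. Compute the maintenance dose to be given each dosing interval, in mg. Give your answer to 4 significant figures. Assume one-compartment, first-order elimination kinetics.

2790 mg

At steady state, F × (Dose/τ) = Css × CL.
Dose = Css × CL × τ / F = 7.80 × 6.220 × 23.0 / 0.40 = 2790 mg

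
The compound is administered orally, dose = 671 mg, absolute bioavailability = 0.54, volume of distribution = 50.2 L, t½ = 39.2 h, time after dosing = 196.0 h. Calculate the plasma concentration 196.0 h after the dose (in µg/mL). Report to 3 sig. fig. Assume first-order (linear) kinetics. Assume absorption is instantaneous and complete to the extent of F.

0.226 µg/mL

Amount reaching circulation = F × Dose = 0.54 × 671.0 = 362.3 mg
C₀ = F·Dose / Vd = 362.3 / 50.2 = 7.217 mg/L
k = ln2 / t½ = 0.693147 / 39.2 = 0.01768 h⁻¹
t / t½ = 196.0 / 39.2 = 5 half-lives
C = C₀ × (1/2)^5 = 7.217 × 0.03125 = 0.2255 mg/L
(0.2255 mg/L = 0.2255 µg/mL)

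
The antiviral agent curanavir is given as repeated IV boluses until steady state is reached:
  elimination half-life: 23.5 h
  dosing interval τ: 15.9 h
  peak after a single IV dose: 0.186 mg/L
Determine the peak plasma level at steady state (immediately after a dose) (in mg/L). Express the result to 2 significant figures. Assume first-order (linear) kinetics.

0.50 mg/L

k = ln2 / t½ = 0.693147 / 23.5 = 0.02950 h⁻¹
e^(−kτ) = e^(−0.02950 × 15.9) = 0.6256
Accumulation ratio R = 1 / (1 − e^(−kτ)) = 1 / (1 − 0.6256) = 2.671
Steady-state peak = C₀ × R = 0.186 × 2.671 = 0.4968 mg/L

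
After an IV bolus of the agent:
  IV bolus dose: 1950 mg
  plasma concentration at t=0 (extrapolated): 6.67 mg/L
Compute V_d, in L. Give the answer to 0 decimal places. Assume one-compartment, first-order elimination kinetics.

Vd = Dose / C₀ = 1950 / 6.67 = 292.4 L

292 L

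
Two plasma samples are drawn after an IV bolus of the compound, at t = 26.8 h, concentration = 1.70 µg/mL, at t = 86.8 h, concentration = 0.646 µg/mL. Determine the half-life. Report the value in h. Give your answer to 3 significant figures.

k = ln(C₁/C₂) / (t₂ − t₁) = ln(1.70/0.646) / (86.8 − 26.8)
  = 0.9676 / 60.00 = 0.01613 h⁻¹
t½ = ln2 / k = 0.693147 / 0.01613 = 42.97 h

43.0 h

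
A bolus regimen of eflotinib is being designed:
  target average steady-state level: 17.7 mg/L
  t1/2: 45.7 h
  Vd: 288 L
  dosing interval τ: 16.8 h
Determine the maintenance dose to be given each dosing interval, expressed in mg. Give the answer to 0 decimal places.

1299 mg

k = ln2 / t½ = 0.693147 / 45.7 = 0.01517 h⁻¹
CL = k × Vd = 0.01517 × 288 = 4.369 L/h
At steady state, Dose/τ = Css × CL.
Dose = Css × CL × τ = 17.7 × 4.369 × 16.8 = 1299 mg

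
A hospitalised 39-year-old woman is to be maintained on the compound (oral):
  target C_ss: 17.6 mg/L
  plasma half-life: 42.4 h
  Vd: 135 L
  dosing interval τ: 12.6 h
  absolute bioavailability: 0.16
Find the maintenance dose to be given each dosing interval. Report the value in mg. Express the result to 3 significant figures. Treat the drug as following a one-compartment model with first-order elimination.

3060 mg

k = ln2 / t½ = 0.693147 / 42.4 = 0.01635 h⁻¹
CL = k × Vd = 0.01635 × 135 = 2.207 L/h
At steady state, F × (Dose/τ) = Css × CL.
Dose = Css × CL × τ / F = 17.6 × 2.207 × 12.6 / 0.16 = 3059 mg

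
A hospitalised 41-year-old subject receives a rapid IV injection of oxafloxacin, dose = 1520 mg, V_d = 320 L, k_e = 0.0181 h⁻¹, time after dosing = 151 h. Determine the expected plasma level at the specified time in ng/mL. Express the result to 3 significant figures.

C₀ = Dose / Vd = 1520 / 320 = 4.750 mg/L
C = C₀ · e^(−k·t) = 4.750 × e^(−0.01810 × 151)
  = 4.750 × 0.06502 = 0.3088 mg/L
Convert: 0.3088 mg/L × 1000 = 308.8 ng/mL

309 ng/mL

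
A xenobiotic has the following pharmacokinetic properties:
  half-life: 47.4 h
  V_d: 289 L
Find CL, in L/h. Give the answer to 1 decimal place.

k = ln2 / t½ = 0.693147 / 47.4 = 0.01462 h⁻¹
CL = k × Vd = 0.01462 × 289 = 4.225 L/h

4.2 L/h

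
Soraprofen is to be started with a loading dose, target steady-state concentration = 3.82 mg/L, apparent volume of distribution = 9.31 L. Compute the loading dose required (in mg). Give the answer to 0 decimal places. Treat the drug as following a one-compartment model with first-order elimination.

LD = Css × Vd = 3.82 × 9.31 = 35.56 mg

36 mg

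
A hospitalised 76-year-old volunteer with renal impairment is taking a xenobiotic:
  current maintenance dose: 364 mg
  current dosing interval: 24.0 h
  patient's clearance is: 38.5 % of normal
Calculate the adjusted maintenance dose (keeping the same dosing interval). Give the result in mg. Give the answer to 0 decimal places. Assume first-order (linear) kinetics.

140 mg

To keep the same average steady-state level, dosing rate must scale with clearance.
CL ratio = 38.5 / 100 = 0.3850
New dose (same interval) = 364 × 0.3850 = 140.1 mg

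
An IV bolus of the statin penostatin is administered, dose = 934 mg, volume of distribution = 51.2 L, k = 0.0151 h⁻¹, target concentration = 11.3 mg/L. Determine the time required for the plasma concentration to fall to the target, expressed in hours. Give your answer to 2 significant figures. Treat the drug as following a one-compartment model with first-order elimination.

32 h

C₀ = Dose / Vd = 934.0 / 51.2 = 18.24 mg/L
t = ln(C₀ / C) / k = ln(18.24 / 11.3) / 0.01510
  = ln(1.614) / 0.01510 = 0.4787 / 0.01510 = 31.70 h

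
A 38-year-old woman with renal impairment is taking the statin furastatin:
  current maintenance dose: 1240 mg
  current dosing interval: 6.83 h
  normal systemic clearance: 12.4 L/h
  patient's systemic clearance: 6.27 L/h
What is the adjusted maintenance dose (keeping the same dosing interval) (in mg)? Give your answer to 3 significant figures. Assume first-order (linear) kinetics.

To keep the same average steady-state level, dosing rate must scale with clearance.
CL ratio = 6.27 / 12.4 = 0.5056
New dose (same interval) = 1240 × 0.5056 = 626.9 mg

627 mg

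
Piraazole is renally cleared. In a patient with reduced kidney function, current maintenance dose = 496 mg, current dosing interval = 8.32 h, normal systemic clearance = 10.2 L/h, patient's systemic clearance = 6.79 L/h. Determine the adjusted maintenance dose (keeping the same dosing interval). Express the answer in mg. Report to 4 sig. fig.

330.2 mg

To keep the same average steady-state level, dosing rate must scale with clearance.
CL ratio = 6.79 / 10.2 = 0.6657
New dose (same interval) = 496 × 0.6657 = 330.2 mg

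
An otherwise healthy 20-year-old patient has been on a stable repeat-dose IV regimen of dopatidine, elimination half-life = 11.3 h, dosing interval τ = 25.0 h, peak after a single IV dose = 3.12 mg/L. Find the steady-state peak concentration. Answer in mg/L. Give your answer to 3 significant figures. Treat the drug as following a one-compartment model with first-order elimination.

3.98 mg/L

k = ln2 / t½ = 0.693147 / 11.3 = 0.06134 h⁻¹
e^(−kτ) = e^(−0.06134 × 25.0) = 0.2158
Accumulation ratio R = 1 / (1 − e^(−kτ)) = 1 / (1 − 0.2158) = 1.275
Steady-state peak = C₀ × R = 3.12 × 1.275 = 3.978 mg/L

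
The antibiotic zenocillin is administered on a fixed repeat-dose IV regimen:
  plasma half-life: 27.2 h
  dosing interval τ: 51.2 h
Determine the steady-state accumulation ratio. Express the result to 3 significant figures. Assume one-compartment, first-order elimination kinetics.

k = ln2 / t½ = 0.693147 / 27.2 = 0.02548 h⁻¹
e^(−kτ) = e^(−0.02548 × 51.2) = 0.2713
Accumulation ratio R = 1 / (1 − e^(−kτ)) = 1 / (1 − 0.2713) = 1.372

1.37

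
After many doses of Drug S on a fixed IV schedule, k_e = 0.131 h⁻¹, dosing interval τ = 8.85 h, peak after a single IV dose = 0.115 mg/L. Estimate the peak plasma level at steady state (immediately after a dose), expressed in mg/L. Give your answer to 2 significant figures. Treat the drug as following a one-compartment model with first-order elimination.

0.17 mg/L

e^(−kτ) = e^(−0.1310 × 8.85) = 0.3137
Accumulation ratio R = 1 / (1 − e^(−kτ)) = 1 / (1 − 0.3137) = 1.457
Steady-state peak = C₀ × R = 0.115 × 1.457 = 0.1676 mg/L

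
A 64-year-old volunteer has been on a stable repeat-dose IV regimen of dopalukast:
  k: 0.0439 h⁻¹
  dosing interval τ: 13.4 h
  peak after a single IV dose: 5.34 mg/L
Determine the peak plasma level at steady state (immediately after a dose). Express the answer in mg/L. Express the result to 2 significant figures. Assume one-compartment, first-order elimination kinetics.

e^(−kτ) = e^(−0.04390 × 13.4) = 0.5553
Accumulation ratio R = 1 / (1 − e^(−kτ)) = 1 / (1 − 0.5553) = 2.249
Steady-state peak = C₀ × R = 5.34 × 2.249 = 12.01 mg/L

12 mg/L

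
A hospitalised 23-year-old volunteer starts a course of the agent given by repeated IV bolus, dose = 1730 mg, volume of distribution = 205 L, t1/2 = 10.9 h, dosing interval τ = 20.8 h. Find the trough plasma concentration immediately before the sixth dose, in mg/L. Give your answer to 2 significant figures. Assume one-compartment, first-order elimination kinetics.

C₀ per dose = Dose / Vd = 1730 / 205 = 8.439 mg/L
k = ln2 / t½ = 0.693147 / 10.9 = 0.06359 h⁻¹
Fraction remaining after one interval: r = e^(−kτ) = e^(−0.06359 × 20.8) = 0.2664
Before dose 6, 5 doses have been given (aged 1τ, 2τ, 3τ, 4τ, 5τ).
C_trough = C₀ × (r + r² + … + r^5) = C₀ × r(1−r^5)/(1−r)
        = 8.439 × 0.2664 × (1 − 0.001342) / (1 − 0.2664) = 3.060 mg/L

3.1 mg/L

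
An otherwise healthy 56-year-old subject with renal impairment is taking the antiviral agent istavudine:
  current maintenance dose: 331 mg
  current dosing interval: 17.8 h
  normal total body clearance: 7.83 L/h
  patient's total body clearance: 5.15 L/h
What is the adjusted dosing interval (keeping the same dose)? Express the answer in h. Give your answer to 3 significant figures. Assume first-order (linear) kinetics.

To keep the same average steady-state level, dosing rate must scale with clearance.
CL ratio = 5.15 / 7.83 = 0.6577
New interval (same dose) = 17.8 / 0.6577 = 27.06 h

27.1 h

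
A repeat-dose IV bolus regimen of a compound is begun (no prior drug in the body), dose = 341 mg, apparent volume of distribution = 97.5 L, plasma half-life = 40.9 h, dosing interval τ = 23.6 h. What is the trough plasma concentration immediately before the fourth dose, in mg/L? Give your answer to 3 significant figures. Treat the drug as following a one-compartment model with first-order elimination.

C₀ per dose = Dose / Vd = 341 / 97.5 = 3.497 mg/L
k = ln2 / t½ = 0.693147 / 40.9 = 0.01695 h⁻¹
Fraction remaining after one interval: r = e^(−kτ) = e^(−0.01695 × 23.6) = 0.6703
Before dose 4, 3 doses have been given (aged 1τ, 2τ, 3τ).
C_trough = C₀ × (r + r² + … + r^3) = C₀ × r(1−r^3)/(1−r)
        = 3.497 × 0.6703 × (1 − 0.3012) / (1 − 0.6703) = 4.968 mg/L

4.97 mg/L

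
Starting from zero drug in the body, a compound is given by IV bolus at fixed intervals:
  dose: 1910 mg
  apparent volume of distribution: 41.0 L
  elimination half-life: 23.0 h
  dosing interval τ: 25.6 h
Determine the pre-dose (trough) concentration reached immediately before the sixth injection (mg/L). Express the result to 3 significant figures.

39.2 mg/L

C₀ per dose = Dose / Vd = 1910 / 41.0 = 46.59 mg/L
k = ln2 / t½ = 0.693147 / 23.0 = 0.03014 h⁻¹
Fraction remaining after one interval: r = e^(−kτ) = e^(−0.03014 × 25.6) = 0.4623
Before dose 6, 5 doses have been given (aged 1τ, 2τ, 3τ, 4τ, 5τ).
C_trough = C₀ × (r + r² + … + r^5) = C₀ × r(1−r^5)/(1−r)
        = 46.59 × 0.4623 × (1 − 0.02112) / (1 − 0.4623) = 39.21 mg/L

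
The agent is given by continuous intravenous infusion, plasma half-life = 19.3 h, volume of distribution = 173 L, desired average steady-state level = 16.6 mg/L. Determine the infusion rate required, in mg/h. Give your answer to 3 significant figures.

103 mg/h

k = ln2 / t½ = 0.693147 / 19.3 = 0.03591 h⁻¹
CL = k × Vd = 0.03591 × 173 = 6.212 L/h
At steady state, infusion rate R₀ = Css × CL = 16.6 × 6.212 = 103.1 mg/h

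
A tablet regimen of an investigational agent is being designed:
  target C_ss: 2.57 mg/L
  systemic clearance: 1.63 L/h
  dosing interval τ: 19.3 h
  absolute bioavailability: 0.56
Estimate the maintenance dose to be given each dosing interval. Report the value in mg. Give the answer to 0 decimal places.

144 mg

At steady state, F × (Dose/τ) = Css × CL.
Dose = Css × CL × τ / F = 2.57 × 1.630 × 19.3 / 0.56 = 144.4 mg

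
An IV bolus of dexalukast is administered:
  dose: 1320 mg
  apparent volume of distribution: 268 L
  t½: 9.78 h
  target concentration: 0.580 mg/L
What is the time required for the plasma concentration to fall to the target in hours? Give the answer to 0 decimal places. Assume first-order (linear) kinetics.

30 h

C₀ = Dose / Vd = 1320 / 268 = 4.925 mg/L
k = ln2 / t½ = 0.693147 / 9.78 = 0.07087 h⁻¹
t = ln(C₀ / C) / k = ln(4.925 / 0.580) / 0.07087
  = ln(8.491) / 0.07087 = 2.139 / 0.07087 = 30.18 h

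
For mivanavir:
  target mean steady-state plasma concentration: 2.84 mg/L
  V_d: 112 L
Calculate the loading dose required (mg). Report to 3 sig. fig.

LD = Css × Vd = 2.84 × 112 = 318.1 mg

318 mg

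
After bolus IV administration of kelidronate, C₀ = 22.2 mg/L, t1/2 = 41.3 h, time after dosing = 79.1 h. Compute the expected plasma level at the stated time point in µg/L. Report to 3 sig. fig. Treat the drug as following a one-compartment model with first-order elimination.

5890 µg/L

k = ln2 / t½ = 0.693147 / 41.3 = 0.01678 h⁻¹
C = C₀ · e^(−k·t) = 22.20 × e^(−0.01678 × 79.1)
  = 22.20 × 0.2652 = 5.887 mg/L
Convert: 5.887 mg/L × 1000 = 5887 µg/L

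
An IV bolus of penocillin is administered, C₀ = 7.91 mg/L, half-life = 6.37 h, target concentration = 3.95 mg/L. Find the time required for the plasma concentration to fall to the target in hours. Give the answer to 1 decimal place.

6.4 h

k = ln2 / t½ = 0.693147 / 6.37 = 0.1088 h⁻¹
t = ln(C₀ / C) / k = ln(7.910 / 3.95) / 0.1088
  = ln(2.003) / 0.1088 = 0.6946 / 0.1088 = 6.384 h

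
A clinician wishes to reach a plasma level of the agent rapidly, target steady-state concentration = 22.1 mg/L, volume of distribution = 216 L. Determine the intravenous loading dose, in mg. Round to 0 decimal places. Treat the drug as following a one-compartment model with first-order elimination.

4774 mg

LD = Css × Vd = 22.1 × 216 = 4774 mg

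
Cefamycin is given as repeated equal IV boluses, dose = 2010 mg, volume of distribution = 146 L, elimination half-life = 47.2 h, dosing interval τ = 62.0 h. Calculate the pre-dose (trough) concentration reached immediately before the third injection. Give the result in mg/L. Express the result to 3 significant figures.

7.77 mg/L

C₀ per dose = Dose / Vd = 2010 / 146 = 13.77 mg/L
k = ln2 / t½ = 0.693147 / 47.2 = 0.01469 h⁻¹
Fraction remaining after one interval: r = e^(−kτ) = e^(−0.01469 × 62.0) = 0.4022
Before dose 3, 2 doses have been given (aged 1τ, 2τ).
C_trough = C₀ × (r + r²) = 13.77 × (0.4022 + 0.1618) = 7.766 mg/L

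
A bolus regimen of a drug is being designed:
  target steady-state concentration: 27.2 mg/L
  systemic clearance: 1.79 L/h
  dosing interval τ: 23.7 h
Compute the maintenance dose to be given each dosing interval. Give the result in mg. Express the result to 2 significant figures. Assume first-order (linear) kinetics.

1200 mg

At steady state, Dose/τ = Css × CL.
Dose = Css × CL × τ = 27.2 × 1.790 × 23.7 = 1154 mg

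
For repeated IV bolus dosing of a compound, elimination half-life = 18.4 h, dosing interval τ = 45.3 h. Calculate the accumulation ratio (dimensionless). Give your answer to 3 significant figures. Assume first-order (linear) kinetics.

1.22

k = ln2 / t½ = 0.693147 / 18.4 = 0.03767 h⁻¹
e^(−kτ) = e^(−0.03767 × 45.3) = 0.1815
Accumulation ratio R = 1 / (1 − e^(−kτ)) = 1 / (1 − 0.1815) = 1.222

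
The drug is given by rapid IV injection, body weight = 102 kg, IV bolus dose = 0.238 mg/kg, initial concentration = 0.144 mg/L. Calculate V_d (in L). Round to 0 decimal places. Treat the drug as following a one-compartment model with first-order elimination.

Dose = 0.238 × 102 = 24.28 mg
Vd = Dose / C₀ = 24.28 / 0.144 = 168.6 L

169 L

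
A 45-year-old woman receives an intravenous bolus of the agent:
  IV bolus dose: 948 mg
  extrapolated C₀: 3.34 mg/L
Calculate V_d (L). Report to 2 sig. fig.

280 L

Vd = Dose / C₀ = 948.0 / 3.34 = 283.8 L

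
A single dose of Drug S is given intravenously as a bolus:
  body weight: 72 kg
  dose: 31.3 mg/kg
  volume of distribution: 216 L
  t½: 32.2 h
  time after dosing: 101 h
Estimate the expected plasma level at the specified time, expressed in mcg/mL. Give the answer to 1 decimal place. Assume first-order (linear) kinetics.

Total dose = 31.3 × 72 = 2254 mg
C₀ = Dose / Vd = 2254 / 216 = 10.44 mg/L
k = ln2 / t½ = 0.693147 / 32.2 = 0.02153 h⁻¹
C = C₀ · e^(−k·t) = 10.44 × e^(−0.02153 × 101)
  = 10.44 × 0.1137 = 1.187 mg/L
(1.187 mg/L = 1.187 mcg/mL)

1.2 mcg/mL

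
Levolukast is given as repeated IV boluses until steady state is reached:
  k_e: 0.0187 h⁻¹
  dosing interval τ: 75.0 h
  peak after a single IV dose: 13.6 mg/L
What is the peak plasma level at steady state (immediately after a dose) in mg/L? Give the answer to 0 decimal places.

e^(−kτ) = e^(−0.01870 × 75.0) = 0.2460
Accumulation ratio R = 1 / (1 − e^(−kτ)) = 1 / (1 − 0.2460) = 1.326
Steady-state peak = C₀ × R = 13.6 × 1.326 = 18.03 mg/L

18 mg/L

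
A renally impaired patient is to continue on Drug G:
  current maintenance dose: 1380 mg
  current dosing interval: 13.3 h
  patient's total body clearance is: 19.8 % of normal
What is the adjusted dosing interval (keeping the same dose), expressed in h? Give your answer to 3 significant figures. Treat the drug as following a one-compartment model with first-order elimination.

To keep the same average steady-state level, dosing rate must scale with clearance.
CL ratio = 19.8 / 100 = 0.1980
New interval (same dose) = 13.3 / 0.1980 = 67.17 h

67.2 h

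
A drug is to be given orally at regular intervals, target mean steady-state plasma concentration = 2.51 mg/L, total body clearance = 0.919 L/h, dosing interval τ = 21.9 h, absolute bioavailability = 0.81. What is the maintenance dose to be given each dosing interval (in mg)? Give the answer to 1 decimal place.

At steady state, F × (Dose/τ) = Css × CL.
Dose = Css × CL × τ / F = 2.51 × 0.9190 × 21.9 / 0.81 = 62.37 mg

62.4 mg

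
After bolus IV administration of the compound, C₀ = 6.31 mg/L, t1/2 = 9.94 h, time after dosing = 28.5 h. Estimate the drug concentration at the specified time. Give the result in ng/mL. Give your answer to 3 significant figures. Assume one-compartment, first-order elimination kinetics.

865 ng/mL

k = ln2 / t½ = 0.693147 / 9.94 = 0.06973 h⁻¹
C = C₀ · e^(−k·t) = 6.310 × e^(−0.06973 × 28.5)
  = 6.310 × 0.1371 = 0.8651 mg/L
Convert: 0.8651 mg/L × 1000 = 865.1 ng/mL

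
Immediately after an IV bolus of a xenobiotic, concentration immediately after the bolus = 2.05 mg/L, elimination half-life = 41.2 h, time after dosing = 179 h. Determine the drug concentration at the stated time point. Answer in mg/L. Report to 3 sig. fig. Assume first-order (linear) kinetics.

0.101 mg/L

k = ln2 / t½ = 0.693147 / 41.2 = 0.01682 h⁻¹
C = C₀ · e^(−k·t) = 2.050 × e^(−0.01682 × 179)
  = 2.050 × 0.04925 = 0.1010 mg/L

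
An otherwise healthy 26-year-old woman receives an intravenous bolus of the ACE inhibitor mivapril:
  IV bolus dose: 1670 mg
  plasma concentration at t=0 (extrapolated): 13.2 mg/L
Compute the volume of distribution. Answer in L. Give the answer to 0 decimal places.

127 L

Vd = Dose / C₀ = 1670 / 13.2 = 126.5 L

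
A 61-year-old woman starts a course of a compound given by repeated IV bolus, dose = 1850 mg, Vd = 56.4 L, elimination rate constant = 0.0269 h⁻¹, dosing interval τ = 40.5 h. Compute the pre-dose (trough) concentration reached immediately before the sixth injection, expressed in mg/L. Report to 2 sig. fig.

C₀ per dose = Dose / Vd = 1850 / 56.4 = 32.80 mg/L
Fraction remaining after one interval: r = e^(−kτ) = e^(−0.02690 × 40.5) = 0.3364
Before dose 6, 5 doses have been given (aged 1τ, 2τ, 3τ, 4τ, 5τ).
C_trough = C₀ × (r + r² + … + r^5) = C₀ × r(1−r^5)/(1−r)
        = 32.80 × 0.3364 × (1 − 0.004308) / (1 − 0.3364) = 16.56 mg/L

17 mg/L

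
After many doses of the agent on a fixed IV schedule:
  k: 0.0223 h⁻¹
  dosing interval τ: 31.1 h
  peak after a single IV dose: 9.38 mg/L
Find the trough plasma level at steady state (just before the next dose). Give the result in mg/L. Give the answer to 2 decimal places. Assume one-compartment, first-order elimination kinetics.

9.37 mg/L

e^(−kτ) = e^(−0.02230 × 31.1) = 0.4998
Accumulation ratio R = 1 / (1 − e^(−kτ)) = 1 / (1 − 0.4998) = 1.999
Steady-state trough = C₀ × R × e^(−kτ) = 9.38 × 1.999 × 0.4998 = 9.372 mg/L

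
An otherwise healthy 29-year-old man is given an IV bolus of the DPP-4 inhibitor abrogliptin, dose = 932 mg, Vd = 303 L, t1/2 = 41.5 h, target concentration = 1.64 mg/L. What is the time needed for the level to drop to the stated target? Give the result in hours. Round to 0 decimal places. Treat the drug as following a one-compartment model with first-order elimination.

38 h

C₀ = Dose / Vd = 932.0 / 303 = 3.076 mg/L
k = ln2 / t½ = 0.693147 / 41.5 = 0.01670 h⁻¹
t = ln(C₀ / C) / k = ln(3.076 / 1.64) / 0.01670
  = ln(1.876) / 0.01670 = 0.6291 / 0.01670 = 37.67 h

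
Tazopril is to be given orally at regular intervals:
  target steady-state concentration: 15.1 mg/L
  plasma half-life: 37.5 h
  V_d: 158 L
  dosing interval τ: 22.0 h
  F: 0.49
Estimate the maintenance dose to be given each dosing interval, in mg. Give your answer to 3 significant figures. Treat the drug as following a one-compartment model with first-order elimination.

1980 mg

k = ln2 / t½ = 0.693147 / 37.5 = 0.01848 h⁻¹
CL = k × Vd = 0.01848 × 158 = 2.920 L/h
At steady state, F × (Dose/τ) = Css × CL.
Dose = Css × CL × τ / F = 15.1 × 2.920 × 22.0 / 0.49 = 1980 mg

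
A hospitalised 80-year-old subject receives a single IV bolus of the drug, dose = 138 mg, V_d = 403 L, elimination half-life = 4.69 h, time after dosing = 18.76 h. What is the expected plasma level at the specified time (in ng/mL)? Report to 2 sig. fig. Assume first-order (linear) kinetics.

C₀ = Dose / Vd = 138.0 / 403 = 0.3424 mg/L
k = ln2 / t½ = 0.693147 / 4.69 = 0.1478 h⁻¹
t / t½ = 18.76 / 4.69 = 4 half-lives
C = C₀ × (1/2)^4 = 0.3424 × 0.06250 = 0.02140 mg/L
Convert: 0.02140 mg/L × 1000 = 21.40 ng/mL

21 ng/mL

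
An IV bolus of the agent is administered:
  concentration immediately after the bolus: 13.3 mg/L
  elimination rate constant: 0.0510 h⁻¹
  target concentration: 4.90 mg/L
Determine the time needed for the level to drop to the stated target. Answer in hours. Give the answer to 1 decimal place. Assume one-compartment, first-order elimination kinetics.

t = ln(C₀ / C) / k = ln(13.30 / 4.90) / 0.05100
  = ln(2.714) / 0.05100 = 0.9984 / 0.05100 = 19.58 h

19.6 h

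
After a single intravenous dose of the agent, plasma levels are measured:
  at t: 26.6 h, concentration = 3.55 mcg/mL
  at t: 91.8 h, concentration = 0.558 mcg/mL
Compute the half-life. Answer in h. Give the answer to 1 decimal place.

k = ln(C₁/C₂) / (t₂ − t₁) = ln(3.55/0.558) / (91.8 − 26.6)
  = 1.850 / 65.20 = 0.02837 h⁻¹
t½ = ln2 / k = 0.693147 / 0.02837 = 24.43 h

24.4 h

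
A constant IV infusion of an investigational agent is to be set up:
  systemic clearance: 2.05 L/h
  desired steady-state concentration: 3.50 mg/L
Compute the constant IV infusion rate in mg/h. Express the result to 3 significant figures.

At steady state, infusion rate R₀ = Css × CL = 3.50 × 2.050 = 7.175 mg/h

7.18 mg/h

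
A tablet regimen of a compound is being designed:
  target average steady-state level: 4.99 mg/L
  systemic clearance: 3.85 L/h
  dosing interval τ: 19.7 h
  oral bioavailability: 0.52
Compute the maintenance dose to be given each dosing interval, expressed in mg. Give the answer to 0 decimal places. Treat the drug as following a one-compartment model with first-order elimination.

At steady state, F × (Dose/τ) = Css × CL.
Dose = Css × CL × τ / F = 4.99 × 3.850 × 19.7 / 0.52 = 727.8 mg

728 mg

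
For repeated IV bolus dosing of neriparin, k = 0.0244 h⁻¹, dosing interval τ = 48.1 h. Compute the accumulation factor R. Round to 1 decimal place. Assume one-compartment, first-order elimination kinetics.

1.4

e^(−kτ) = e^(−0.02440 × 48.1) = 0.3092
Accumulation ratio R = 1 / (1 − e^(−kτ)) = 1 / (1 − 0.3092) = 1.448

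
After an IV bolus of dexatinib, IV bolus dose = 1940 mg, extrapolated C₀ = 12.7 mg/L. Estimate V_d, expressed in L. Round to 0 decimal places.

153 L

Vd = Dose / C₀ = 1940 / 12.7 = 152.8 L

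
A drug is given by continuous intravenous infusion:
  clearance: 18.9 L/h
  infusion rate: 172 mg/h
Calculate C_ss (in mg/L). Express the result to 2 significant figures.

At steady state Css = R₀ / CL = 172 / 18.90 = 9.101 mg/L

9.1 mg/L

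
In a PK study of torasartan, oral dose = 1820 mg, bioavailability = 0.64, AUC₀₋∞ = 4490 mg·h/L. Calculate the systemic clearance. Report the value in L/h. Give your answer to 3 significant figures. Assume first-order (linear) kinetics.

CL = F·Dose / AUC = 0.64 × 1820 / 4490 = 0.2594 L/h

0.259 L/h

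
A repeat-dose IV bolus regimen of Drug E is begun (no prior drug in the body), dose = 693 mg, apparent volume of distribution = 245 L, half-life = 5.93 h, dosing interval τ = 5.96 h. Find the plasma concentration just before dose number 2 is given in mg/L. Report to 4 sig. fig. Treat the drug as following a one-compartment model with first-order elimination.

C₀ per dose = Dose / Vd = 693 / 245 = 2.829 mg/L
k = ln2 / t½ = 0.693147 / 5.93 = 0.1169 h⁻¹
Fraction remaining after one interval: r = e^(−kτ) = e^(−0.1169 × 5.96) = 0.4982
Before dose 2, 1 dose has been given (aged 1τ).
C_trough = C₀ × r = 2.829 × 0.4982 = 1.409 mg/L

1.409 mg/L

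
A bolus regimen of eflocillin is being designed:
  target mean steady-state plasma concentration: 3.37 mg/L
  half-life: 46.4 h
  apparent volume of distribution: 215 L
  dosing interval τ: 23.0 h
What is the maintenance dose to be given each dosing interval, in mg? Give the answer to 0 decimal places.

249 mg

k = ln2 / t½ = 0.693147 / 46.4 = 0.01494 h⁻¹
CL = k × Vd = 0.01494 × 215 = 3.212 L/h
At steady state, Dose/τ = Css × CL.
Dose = Css × CL × τ = 3.37 × 3.212 × 23.0 = 249.0 mg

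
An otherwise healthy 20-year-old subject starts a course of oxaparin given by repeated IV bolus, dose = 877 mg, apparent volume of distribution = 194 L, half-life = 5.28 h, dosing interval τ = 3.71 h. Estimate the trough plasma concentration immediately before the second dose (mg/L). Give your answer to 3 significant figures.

2.78 mg/L

C₀ per dose = Dose / Vd = 877 / 194 = 4.521 mg/L
k = ln2 / t½ = 0.693147 / 5.28 = 0.1313 h⁻¹
Fraction remaining after one interval: r = e^(−kτ) = e^(−0.1313 × 3.71) = 0.6144
Before dose 2, 1 dose has been given (aged 1τ).
C_trough = C₀ × r = 4.521 × 0.6144 = 2.778 mg/L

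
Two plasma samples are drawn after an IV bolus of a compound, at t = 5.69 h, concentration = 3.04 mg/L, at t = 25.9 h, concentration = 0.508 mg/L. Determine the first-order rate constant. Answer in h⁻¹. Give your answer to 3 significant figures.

k = ln(C₁/C₂) / (t₂ − t₁) = ln(3.04/0.508) / (25.9 − 5.69)
  = 1.789 / 20.21 = 0.08852 h⁻¹

0.0885 h⁻¹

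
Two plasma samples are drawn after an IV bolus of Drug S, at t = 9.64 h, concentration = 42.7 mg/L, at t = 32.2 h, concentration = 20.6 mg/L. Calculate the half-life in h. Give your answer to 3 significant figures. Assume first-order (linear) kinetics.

k = ln(C₁/C₂) / (t₂ − t₁) = ln(42.7/20.6) / (32.2 − 9.64)
  = 0.7289 / 22.56 = 0.03231 h⁻¹
t½ = ln2 / k = 0.693147 / 0.03231 = 21.45 h

21.5 h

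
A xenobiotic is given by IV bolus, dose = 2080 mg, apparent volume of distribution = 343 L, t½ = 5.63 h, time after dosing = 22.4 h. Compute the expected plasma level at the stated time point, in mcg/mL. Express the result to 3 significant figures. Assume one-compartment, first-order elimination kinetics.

0.385 mcg/mL

C₀ = Dose / Vd = 2080 / 343 = 6.064 mg/L
k = ln2 / t½ = 0.693147 / 5.63 = 0.1231 h⁻¹
C = C₀ · e^(−k·t) = 6.064 × e^(−0.1231 × 22.4)
  = 6.064 × 0.06345 = 0.3848 mg/L
(0.3848 mg/L = 0.3848 mcg/mL)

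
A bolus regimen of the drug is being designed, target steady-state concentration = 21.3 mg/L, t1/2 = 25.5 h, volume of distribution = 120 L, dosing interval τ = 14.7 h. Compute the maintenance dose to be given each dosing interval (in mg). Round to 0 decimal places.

1021 mg

k = ln2 / t½ = 0.693147 / 25.5 = 0.02718 h⁻¹
CL = k × Vd = 0.02718 × 120 = 3.262 L/h
At steady state, Dose/τ = Css × CL.
Dose = Css × CL × τ = 21.3 × 3.262 × 14.7 = 1021 mg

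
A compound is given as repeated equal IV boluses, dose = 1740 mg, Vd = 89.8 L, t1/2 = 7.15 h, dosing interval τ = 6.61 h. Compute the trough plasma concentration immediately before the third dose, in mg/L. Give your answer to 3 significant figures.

C₀ per dose = Dose / Vd = 1740 / 89.8 = 19.38 mg/L
k = ln2 / t½ = 0.693147 / 7.15 = 0.09694 h⁻¹
Fraction remaining after one interval: r = e^(−kτ) = e^(−0.09694 × 6.61) = 0.5269
Before dose 3, 2 doses have been given (aged 1τ, 2τ).
C_trough = C₀ × (r + r²) = 19.38 × (0.5269 + 0.2776) = 15.59 mg/L

15.6 mg/L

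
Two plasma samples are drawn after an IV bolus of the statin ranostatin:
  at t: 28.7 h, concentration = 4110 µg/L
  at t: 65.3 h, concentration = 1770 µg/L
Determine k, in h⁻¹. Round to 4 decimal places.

0.0230 h⁻¹

k = ln(C₁/C₂) / (t₂ − t₁) = ln(4110/1770) / (65.3 − 28.7)
  = 0.8424 / 36.60 = 0.02302 h⁻¹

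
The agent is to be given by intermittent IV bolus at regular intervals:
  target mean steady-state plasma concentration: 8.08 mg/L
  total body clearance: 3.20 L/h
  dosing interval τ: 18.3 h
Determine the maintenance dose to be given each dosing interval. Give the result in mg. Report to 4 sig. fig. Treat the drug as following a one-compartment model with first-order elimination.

473.2 mg

At steady state, Dose/τ = Css × CL.
Dose = Css × CL × τ = 8.08 × 3.200 × 18.3 = 473.2 mg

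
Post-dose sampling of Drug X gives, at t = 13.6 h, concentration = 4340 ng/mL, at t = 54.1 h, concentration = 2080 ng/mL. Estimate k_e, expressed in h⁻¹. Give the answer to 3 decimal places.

k = ln(C₁/C₂) / (t₂ − t₁) = ln(4340/2080) / (54.1 − 13.6)
  = 0.7355 / 40.50 = 0.01816 h⁻¹

0.018 h⁻¹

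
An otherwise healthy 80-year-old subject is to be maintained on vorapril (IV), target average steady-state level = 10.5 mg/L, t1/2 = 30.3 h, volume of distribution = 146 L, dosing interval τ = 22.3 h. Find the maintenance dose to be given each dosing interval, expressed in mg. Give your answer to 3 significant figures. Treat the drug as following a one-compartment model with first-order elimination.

782 mg

k = ln2 / t½ = 0.693147 / 30.3 = 0.02288 h⁻¹
CL = k × Vd = 0.02288 × 146 = 3.340 L/h
At steady state, Dose/τ = Css × CL.
Dose = Css × CL × τ = 10.5 × 3.340 × 22.3 = 782.1 mg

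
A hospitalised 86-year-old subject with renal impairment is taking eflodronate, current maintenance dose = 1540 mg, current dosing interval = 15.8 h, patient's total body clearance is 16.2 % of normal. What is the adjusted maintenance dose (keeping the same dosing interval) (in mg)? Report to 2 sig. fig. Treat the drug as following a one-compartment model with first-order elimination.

To keep the same average steady-state level, dosing rate must scale with clearance.
CL ratio = 16.2 / 100 = 0.1620
New dose (same interval) = 1540 × 0.1620 = 249.5 mg

250 mg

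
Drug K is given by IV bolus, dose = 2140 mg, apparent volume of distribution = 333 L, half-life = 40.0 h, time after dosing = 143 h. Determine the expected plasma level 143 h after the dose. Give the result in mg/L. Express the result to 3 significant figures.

C₀ = Dose / Vd = 2140 / 333 = 6.426 mg/L
k = ln2 / t½ = 0.693147 / 40.0 = 0.01733 h⁻¹
C = C₀ · e^(−k·t) = 6.426 × e^(−0.01733 × 143)
  = 6.426 × 0.08389 = 0.5391 mg/L

0.539 mg/L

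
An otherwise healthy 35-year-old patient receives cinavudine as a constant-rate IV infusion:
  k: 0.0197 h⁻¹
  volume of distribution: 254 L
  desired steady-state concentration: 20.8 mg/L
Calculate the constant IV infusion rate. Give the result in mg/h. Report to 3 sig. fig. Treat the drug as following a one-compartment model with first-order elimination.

104 mg/h

CL = k × Vd = 0.01970 × 254 = 5.004 L/h
At steady state, infusion rate R₀ = Css × CL = 20.8 × 5.004 = 104.1 mg/h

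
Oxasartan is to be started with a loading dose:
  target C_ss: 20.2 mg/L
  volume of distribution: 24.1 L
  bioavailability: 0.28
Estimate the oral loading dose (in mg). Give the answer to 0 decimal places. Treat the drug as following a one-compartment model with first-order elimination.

LD = Css × Vd / F = 20.2 × 24.1 / 0.28 = 1739 mg

1739 mg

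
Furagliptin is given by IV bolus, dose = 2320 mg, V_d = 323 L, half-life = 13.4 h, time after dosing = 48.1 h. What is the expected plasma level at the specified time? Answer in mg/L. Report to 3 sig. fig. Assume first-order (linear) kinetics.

0.597 mg/L

C₀ = Dose / Vd = 2320 / 323 = 7.183 mg/L
k = ln2 / t½ = 0.693147 / 13.4 = 0.05173 h⁻¹
C = C₀ · e^(−k·t) = 7.183 × e^(−0.05173 × 48.1)
  = 7.183 × 0.08306 = 0.5966 mg/L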